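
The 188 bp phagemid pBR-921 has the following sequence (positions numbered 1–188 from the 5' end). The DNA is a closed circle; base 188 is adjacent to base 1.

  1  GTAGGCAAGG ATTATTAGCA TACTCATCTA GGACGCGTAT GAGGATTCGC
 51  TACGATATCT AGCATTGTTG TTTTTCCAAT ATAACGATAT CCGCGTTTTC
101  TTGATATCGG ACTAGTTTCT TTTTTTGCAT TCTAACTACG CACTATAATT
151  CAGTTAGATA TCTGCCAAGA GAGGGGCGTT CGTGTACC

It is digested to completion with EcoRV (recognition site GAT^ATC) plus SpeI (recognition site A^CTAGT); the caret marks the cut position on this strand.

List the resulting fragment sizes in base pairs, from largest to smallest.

85, 48, 32, 17, 6 bp

EcoRV sites (GATATC) start at positions 54, 86, 103, 157.
EcoRV cuts after base 3 of each site, so after positions 56, 88, 105, 159.
The SpeI site (ACTAGT) starts at position 111.
SpeI cuts after the first base of each site, so after position 111.
Combined cut positions: 56, 88, 105, 111, 159.
Circular molecule, 5 cuts → 5 fragments:
  57–88 → 32 bp
  89–105 → 17 bp
  106–111 → 6 bp
  112–159 → 48 bp
  160–188 then 1–56 → 29 + 56 = 85 bp
Sorted largest to smallest: 85, 48, 32, 17, 6 bp.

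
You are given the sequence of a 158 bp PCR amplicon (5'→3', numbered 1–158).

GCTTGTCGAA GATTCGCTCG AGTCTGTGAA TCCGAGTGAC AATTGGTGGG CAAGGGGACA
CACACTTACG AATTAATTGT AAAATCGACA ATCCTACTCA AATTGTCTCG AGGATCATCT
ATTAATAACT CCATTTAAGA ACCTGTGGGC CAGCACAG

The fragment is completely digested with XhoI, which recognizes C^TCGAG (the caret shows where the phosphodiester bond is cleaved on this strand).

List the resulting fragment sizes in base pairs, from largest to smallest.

XhoI sites (CTCGAG) start at positions 17, 107.
XhoI cuts after the first base of each site, so after positions 17, 107.
Linear molecule, 2 cuts → 3 fragments:
  1–17 → 17 bp
  18–107 → 90 bp
  108–158 → 51 bp
Sorted largest to smallest: 90, 51, 17 bp.

90, 51, 17 bp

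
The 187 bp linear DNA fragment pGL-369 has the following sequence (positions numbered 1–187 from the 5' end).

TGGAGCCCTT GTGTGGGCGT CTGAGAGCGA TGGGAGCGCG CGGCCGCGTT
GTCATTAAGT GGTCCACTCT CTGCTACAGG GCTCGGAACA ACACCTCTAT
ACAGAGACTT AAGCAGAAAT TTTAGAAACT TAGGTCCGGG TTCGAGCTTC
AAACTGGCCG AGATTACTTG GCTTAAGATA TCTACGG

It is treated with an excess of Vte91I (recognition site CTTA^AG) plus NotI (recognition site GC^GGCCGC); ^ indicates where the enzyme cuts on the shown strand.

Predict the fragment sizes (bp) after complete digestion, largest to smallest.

70, 64, 41, 12 bp

Vte91I sites (CTTAAG) start at positions 108, 172.
Vte91I cuts after base 4 of each site, so after positions 111, 175.
The NotI site (GCGGCCGC) starts at position 40.
NotI cuts after base 2 of each site, so after position 41.
Combined cut positions: 41, 111, 175.
Linear molecule, 3 cuts → 4 fragments:
  1–41 → 41 bp
  42–111 → 70 bp
  112–175 → 64 bp
  176–187 → 12 bp
Sorted largest to smallest: 70, 64, 41, 12 bp.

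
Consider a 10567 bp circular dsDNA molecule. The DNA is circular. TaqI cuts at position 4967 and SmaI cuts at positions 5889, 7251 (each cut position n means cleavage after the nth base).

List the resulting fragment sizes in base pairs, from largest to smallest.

Combined cut positions (sorted): 4967, 5889, 7251.
Circular molecule, 3 cuts → 3 fragments:
  5889 − 4967 = 922 bp
  7251 − 5889 = 1362 bp
  wrap: 10567 − 7251 + 4967 = 8283 bp
Sorted largest to smallest: 8283, 1362, 922 bp.

8283, 1362, 922 bp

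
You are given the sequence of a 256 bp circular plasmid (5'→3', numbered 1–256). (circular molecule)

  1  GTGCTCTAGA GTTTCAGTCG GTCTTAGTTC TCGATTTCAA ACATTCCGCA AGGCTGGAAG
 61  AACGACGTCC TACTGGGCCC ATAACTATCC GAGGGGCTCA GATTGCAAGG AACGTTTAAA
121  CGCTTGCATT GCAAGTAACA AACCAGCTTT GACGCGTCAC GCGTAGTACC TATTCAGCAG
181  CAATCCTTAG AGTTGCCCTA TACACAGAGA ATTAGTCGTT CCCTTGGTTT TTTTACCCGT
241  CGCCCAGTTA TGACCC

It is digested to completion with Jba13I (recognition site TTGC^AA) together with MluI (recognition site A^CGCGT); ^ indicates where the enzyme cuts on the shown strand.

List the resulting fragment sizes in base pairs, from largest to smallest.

203, 26, 20, 7 bp

Jba13I sites (TTGCAA) start at positions 103, 129.
Jba13I cuts after base 4 of each site, so after positions 106, 132.
MluI sites (ACGCGT) start at positions 152, 159.
MluI cuts after the first base of each site, so after positions 152, 159.
Combined cut positions: 106, 132, 152, 159.
Circular molecule, 4 cuts → 4 fragments:
  107–132 → 26 bp
  133–152 → 20 bp
  153–159 → 7 bp
  160–256 then 1–106 → 97 + 106 = 203 bp
Sorted largest to smallest: 203, 26, 20, 7 bp.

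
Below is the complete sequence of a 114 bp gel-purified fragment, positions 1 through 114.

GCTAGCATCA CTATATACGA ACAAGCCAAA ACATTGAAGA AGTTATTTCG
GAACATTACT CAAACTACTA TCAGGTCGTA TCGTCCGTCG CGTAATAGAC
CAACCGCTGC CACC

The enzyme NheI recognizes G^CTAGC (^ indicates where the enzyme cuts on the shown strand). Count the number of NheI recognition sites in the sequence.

1

GCTAGC occurs starting at position 1.
NheI cuts at 1 site.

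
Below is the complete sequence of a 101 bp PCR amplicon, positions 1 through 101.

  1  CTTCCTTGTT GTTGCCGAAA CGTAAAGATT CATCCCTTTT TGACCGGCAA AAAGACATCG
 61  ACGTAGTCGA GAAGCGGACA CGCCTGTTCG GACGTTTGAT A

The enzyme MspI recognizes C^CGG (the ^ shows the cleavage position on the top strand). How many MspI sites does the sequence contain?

1

CCGG occurs starting at position 44.
MspI cuts at 1 site.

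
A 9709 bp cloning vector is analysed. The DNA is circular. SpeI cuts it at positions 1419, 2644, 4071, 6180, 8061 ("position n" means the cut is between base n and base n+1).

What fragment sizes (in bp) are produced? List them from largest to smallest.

Circular molecule, 5 cuts → 5 fragments:
  2644 − 1419 = 1225 bp
  4071 − 2644 = 1427 bp
  6180 − 4071 = 2109 bp
  8061 − 6180 = 1881 bp
  wrap: 9709 − 8061 + 1419 = 3067 bp
Sorted largest to smallest: 3067, 2109, 1881, 1427, 1225 bp.

3067, 2109, 1881, 1427, 1225 bp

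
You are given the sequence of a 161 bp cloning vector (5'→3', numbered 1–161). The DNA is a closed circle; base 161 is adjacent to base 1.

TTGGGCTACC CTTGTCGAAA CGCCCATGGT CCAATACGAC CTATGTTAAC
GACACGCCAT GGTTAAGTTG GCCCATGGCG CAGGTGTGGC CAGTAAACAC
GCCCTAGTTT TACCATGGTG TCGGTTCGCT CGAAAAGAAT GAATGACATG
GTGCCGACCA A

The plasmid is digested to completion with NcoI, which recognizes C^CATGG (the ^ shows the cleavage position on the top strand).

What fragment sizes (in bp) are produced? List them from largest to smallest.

NcoI sites (CCATGG) start at positions 24, 57, 73, 113.
NcoI cuts after the first base of each site, so after positions 24, 57, 73, 113.
Circular molecule, 4 cuts → 4 fragments:
  25–57 → 33 bp
  58–73 → 16 bp
  74–113 → 40 bp
  114–161 then 1–24 → 48 + 24 = 72 bp
Sorted largest to smallest: 72, 40, 33, 16 bp.

72, 40, 33, 16 bp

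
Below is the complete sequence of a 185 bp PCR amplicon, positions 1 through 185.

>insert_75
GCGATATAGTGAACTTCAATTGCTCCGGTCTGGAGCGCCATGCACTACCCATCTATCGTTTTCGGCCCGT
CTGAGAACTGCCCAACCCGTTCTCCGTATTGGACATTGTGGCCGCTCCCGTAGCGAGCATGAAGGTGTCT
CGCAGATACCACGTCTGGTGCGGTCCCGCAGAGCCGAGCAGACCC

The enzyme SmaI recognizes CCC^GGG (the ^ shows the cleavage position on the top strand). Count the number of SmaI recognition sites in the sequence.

No occurrence of CCCGGG is present in the sequence.
SmaI does not cut: 0 sites.

0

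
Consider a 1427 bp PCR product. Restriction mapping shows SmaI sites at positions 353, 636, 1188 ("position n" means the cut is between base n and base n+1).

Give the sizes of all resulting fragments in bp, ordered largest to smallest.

552, 353, 283, 239 bp

Linear molecule, 3 cuts → 4 fragments:
  353 − 0 = 353 bp
  636 − 353 = 283 bp
  1188 − 636 = 552 bp
  1427 − 1188 = 239 bp
Sorted largest to smallest: 552, 353, 283, 239 bp.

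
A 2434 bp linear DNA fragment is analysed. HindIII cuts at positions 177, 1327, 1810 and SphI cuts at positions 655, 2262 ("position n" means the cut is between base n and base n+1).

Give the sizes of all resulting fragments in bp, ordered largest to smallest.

Combined cut positions (sorted): 177, 655, 1327, 1810, 2262.
Linear molecule, 5 cuts → 6 fragments:
  177 − 0 = 177 bp
  655 − 177 = 478 bp
  1327 − 655 = 672 bp
  1810 − 1327 = 483 bp
  2262 − 1810 = 452 bp
  2434 − 2262 = 172 bp
Sorted largest to smallest: 672, 483, 478, 452, 177, 172 bp.

672, 483, 478, 452, 177, 172 bp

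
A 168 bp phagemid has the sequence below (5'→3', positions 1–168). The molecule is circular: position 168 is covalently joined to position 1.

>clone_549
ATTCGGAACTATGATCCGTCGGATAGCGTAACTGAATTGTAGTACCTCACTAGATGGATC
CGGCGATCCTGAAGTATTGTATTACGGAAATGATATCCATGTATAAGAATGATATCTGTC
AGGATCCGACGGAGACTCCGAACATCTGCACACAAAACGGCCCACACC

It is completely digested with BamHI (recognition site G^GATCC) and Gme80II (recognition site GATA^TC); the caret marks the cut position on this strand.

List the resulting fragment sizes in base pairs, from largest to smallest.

102, 39, 19, 8 bp

BamHI sites (GGATCC) start at positions 56, 122.
BamHI cuts after the first base of each site, so after positions 56, 122.
Gme80II sites (GATATC) start at positions 92, 111.
Gme80II cuts after base 4 of each site, so after positions 95, 114.
Combined cut positions: 56, 95, 114, 122.
Circular molecule, 4 cuts → 4 fragments:
  57–95 → 39 bp
  96–114 → 19 bp
  115–122 → 8 bp
  123–168 then 1–56 → 46 + 56 = 102 bp
Sorted largest to smallest: 102, 39, 19, 8 bp.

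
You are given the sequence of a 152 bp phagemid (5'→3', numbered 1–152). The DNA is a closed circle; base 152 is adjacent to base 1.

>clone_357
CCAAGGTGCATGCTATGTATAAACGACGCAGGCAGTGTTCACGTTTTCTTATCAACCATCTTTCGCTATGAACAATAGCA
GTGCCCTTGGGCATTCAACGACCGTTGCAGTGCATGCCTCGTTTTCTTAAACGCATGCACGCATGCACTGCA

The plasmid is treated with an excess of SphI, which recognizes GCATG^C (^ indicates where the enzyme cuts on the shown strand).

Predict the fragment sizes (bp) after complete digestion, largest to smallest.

SphI sites (GCATGC) start at positions 8, 112, 133, 141.
SphI cuts after base 5 of each site (before the last base), so after positions 12, 116, 137, 145.
Circular molecule, 4 cuts → 4 fragments:
  13–116 → 104 bp
  117–137 → 21 bp
  138–145 → 8 bp
  146–152 then 1–12 → 7 + 12 = 19 bp
Sorted largest to smallest: 104, 21, 19, 8 bp.

104, 21, 19, 8 bp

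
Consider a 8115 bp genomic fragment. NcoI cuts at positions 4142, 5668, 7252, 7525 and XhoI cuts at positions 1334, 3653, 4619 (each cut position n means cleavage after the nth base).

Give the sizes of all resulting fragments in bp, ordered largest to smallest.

Combined cut positions (sorted): 1334, 3653, 4142, 4619, 5668, 7252, 7525.
Linear molecule, 7 cuts → 8 fragments:
  1334 − 0 = 1334 bp
  3653 − 1334 = 2319 bp
  4142 − 3653 = 489 bp
  4619 − 4142 = 477 bp
  5668 − 4619 = 1049 bp
  7252 − 5668 = 1584 bp
  7525 − 7252 = 273 bp
  8115 − 7525 = 590 bp
Sorted largest to smallest: 2319, 1584, 1334, 1049, 590, 489, 477, 273 bp.

2319, 1584, 1334, 1049, 590, 489, 477, 273 bp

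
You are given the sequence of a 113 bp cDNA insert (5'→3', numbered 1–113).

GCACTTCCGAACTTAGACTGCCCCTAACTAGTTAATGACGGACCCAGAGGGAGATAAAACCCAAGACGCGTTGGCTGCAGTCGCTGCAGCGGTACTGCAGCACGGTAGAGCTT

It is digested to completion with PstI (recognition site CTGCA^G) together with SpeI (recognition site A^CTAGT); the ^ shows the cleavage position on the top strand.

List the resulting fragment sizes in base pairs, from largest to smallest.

PstI sites (CTGCAG) start at positions 75, 84, 95.
PstI cuts after base 5 of each site (before the last base), so after positions 79, 88, 99.
The SpeI site (ACTAGT) starts at position 27.
SpeI cuts after the first base of each site, so after position 27.
Combined cut positions: 27, 79, 88, 99.
Linear molecule, 4 cuts → 5 fragments:
  1–27 → 27 bp
  28–79 → 52 bp
  80–88 → 9 bp
  89–99 → 11 bp
  100–113 → 14 bp
Sorted largest to smallest: 52, 27, 14, 11, 9 bp.

52, 27, 14, 11, 9 bp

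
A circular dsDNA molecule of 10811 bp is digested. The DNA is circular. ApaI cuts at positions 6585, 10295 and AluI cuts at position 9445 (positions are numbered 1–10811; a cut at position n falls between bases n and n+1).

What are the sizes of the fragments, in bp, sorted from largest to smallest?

Combined cut positions (sorted): 6585, 9445, 10295.
Circular molecule, 3 cuts → 3 fragments:
  9445 − 6585 = 2860 bp
  10295 − 9445 = 850 bp
  wrap: 10811 − 10295 + 6585 = 7101 bp
Sorted largest to smallest: 7101, 2860, 850 bp.

7101, 2860, 850 bp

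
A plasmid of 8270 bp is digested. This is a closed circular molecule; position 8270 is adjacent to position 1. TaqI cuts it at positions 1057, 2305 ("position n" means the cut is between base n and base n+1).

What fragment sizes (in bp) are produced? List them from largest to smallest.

7022, 1248 bp

Circular molecule, 2 cuts → 2 fragments:
  2305 − 1057 = 1248 bp
  wrap: 8270 − 2305 + 1057 = 7022 bp
Sorted largest to smallest: 7022, 1248 bp.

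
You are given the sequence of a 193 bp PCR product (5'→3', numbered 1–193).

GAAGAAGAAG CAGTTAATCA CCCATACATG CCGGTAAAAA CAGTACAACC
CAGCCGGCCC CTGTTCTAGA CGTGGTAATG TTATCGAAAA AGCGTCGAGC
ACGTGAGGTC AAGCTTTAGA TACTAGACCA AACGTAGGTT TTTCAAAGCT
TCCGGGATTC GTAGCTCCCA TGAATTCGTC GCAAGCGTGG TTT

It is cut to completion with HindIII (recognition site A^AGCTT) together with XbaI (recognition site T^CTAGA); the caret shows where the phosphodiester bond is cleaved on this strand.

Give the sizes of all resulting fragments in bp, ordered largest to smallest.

65, 47, 46, 35 bp

HindIII sites (AAGCTT) start at positions 111, 146.
HindIII cuts after the first base of each site, so after positions 111, 146.
The XbaI site (TCTAGA) starts at position 65.
XbaI cuts after the first base of each site, so after position 65.
Combined cut positions: 65, 111, 146.
Linear molecule, 3 cuts → 4 fragments:
  1–65 → 65 bp
  66–111 → 46 bp
  112–146 → 35 bp
  147–193 → 47 bp
Sorted largest to smallest: 65, 47, 46, 35 bp.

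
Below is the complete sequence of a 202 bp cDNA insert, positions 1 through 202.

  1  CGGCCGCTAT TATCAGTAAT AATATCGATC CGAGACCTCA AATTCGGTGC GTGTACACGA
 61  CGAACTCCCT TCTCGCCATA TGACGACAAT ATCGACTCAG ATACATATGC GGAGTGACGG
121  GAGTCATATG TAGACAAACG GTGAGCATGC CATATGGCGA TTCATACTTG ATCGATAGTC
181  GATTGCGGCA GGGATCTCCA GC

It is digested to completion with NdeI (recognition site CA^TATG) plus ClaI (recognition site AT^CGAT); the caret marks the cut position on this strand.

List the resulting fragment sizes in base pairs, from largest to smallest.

53, 30, 27, 26, 25, 21, 20 bp

NdeI sites (CATATG) start at positions 77, 104, 125, 151.
NdeI cuts after base 2 of each site, so after positions 78, 105, 126, 152.
ClaI sites (ATCGAT) start at positions 24, 171.
ClaI cuts after base 2 of each site, so after positions 25, 172.
Combined cut positions: 25, 78, 105, 126, 152, 172.
Linear molecule, 6 cuts → 7 fragments:
  1–25 → 25 bp
  26–78 → 53 bp
  79–105 → 27 bp
  106–126 → 21 bp
  127–152 → 26 bp
  153–172 → 20 bp
  173–202 → 30 bp
Sorted largest to smallest: 53, 30, 27, 26, 25, 21, 20 bp.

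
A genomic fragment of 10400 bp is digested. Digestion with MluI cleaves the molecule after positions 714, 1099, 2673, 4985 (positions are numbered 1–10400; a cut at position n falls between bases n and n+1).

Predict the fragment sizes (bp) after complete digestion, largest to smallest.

Linear molecule, 4 cuts → 5 fragments:
  714 − 0 = 714 bp
  1099 − 714 = 385 bp
  2673 − 1099 = 1574 bp
  4985 − 2673 = 2312 bp
  10400 − 4985 = 5415 bp
Sorted largest to smallest: 5415, 2312, 1574, 714, 385 bp.

5415, 2312, 1574, 714, 385 bp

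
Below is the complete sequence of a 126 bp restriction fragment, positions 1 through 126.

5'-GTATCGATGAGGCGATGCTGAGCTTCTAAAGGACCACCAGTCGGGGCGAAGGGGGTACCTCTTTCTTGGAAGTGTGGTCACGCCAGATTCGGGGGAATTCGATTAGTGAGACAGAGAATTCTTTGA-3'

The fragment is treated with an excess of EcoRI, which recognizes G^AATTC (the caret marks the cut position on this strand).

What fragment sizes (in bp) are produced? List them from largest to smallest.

95, 21, 10 bp

EcoRI sites (GAATTC) start at positions 95, 116.
EcoRI cuts after the first base of each site, so after positions 95, 116.
Linear molecule, 2 cuts → 3 fragments:
  1–95 → 95 bp
  96–116 → 21 bp
  117–126 → 10 bp
Sorted largest to smallest: 95, 21, 10 bp.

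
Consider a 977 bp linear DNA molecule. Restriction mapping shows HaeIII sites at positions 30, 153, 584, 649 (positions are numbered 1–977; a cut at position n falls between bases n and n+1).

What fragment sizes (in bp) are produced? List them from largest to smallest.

431, 328, 123, 65, 30 bp

Linear molecule, 4 cuts → 5 fragments:
  30 − 0 = 30 bp
  153 − 30 = 123 bp
  584 − 153 = 431 bp
  649 − 584 = 65 bp
  977 − 649 = 328 bp
Sorted largest to smallest: 431, 328, 123, 65, 30 bp.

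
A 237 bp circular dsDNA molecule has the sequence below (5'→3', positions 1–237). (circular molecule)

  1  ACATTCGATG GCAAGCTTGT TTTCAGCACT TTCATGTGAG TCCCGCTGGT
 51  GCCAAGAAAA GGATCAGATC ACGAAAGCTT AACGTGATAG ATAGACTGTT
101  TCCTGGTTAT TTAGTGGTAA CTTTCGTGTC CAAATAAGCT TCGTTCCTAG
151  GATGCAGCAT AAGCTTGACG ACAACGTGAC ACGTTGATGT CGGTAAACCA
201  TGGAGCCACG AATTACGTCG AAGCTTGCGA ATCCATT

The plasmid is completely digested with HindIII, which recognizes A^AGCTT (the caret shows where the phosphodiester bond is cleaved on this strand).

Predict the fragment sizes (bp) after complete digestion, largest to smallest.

HindIII sites (AAGCTT) start at positions 13, 75, 136, 161, 221.
HindIII cuts after the first base of each site, so after positions 13, 75, 136, 161, 221.
Circular molecule, 5 cuts → 5 fragments:
  14–75 → 62 bp
  76–136 → 61 bp
  137–161 → 25 bp
  162–221 → 60 bp
  222–237 then 1–13 → 16 + 13 = 29 bp
Sorted largest to smallest: 62, 61, 60, 29, 25 bp.

62, 61, 60, 29, 25 bp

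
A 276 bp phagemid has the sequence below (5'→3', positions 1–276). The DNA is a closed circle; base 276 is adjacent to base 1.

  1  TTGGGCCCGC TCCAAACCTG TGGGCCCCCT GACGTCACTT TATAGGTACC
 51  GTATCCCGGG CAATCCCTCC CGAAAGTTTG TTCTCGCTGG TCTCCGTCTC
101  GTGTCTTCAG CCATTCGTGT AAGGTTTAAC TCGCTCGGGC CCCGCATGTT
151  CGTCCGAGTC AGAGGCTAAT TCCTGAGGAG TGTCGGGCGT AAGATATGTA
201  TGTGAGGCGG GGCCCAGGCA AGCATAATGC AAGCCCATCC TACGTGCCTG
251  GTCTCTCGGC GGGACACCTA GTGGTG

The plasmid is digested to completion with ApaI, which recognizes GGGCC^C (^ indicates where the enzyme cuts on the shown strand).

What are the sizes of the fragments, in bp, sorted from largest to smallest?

ApaI sites (GGGCCC) start at positions 3, 22, 137, 210.
ApaI cuts after base 5 of each site (before the last base), so after positions 7, 26, 141, 214.
Circular molecule, 4 cuts → 4 fragments:
  8–26 → 19 bp
  27–141 → 115 bp
  142–214 → 73 bp
  215–276 then 1–7 → 62 + 7 = 69 bp
Sorted largest to smallest: 115, 73, 69, 19 bp.

115, 73, 69, 19 bp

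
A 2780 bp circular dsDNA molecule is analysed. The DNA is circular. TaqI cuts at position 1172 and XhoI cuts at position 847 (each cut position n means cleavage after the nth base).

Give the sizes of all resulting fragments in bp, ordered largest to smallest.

2455, 325 bp

Combined cut positions (sorted): 847, 1172.
Circular molecule, 2 cuts → 2 fragments:
  1172 − 847 = 325 bp
  wrap: 2780 − 1172 + 847 = 2455 bp
Sorted largest to smallest: 2455, 325 bp.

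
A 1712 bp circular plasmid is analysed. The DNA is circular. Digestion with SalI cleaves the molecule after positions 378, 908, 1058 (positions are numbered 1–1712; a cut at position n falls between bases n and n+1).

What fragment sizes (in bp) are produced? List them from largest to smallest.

1032, 530, 150 bp

Circular molecule, 3 cuts → 3 fragments:
  908 − 378 = 530 bp
  1058 − 908 = 150 bp
  wrap: 1712 − 1058 + 378 = 1032 bp
Sorted largest to smallest: 1032, 530, 150 bp.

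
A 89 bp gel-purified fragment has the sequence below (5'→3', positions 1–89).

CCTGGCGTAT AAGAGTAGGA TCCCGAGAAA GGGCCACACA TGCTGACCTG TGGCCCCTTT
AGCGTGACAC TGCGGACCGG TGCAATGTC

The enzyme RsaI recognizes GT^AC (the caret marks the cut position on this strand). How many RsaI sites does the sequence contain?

No occurrence of GTAC is present in the sequence.
RsaI does not cut: 0 sites.

0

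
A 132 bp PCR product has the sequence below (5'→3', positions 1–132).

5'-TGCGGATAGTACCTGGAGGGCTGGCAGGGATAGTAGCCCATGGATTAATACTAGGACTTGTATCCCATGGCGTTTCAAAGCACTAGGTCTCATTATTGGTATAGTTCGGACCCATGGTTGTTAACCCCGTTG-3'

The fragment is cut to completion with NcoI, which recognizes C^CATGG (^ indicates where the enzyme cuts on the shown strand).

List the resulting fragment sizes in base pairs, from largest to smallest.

47, 38, 27, 20 bp

NcoI sites (CCATGG) start at positions 38, 65, 112.
NcoI cuts after the first base of each site, so after positions 38, 65, 112.
Linear molecule, 3 cuts → 4 fragments:
  1–38 → 38 bp
  39–65 → 27 bp
  66–112 → 47 bp
  113–132 → 20 bp
Sorted largest to smallest: 47, 38, 27, 20 bp.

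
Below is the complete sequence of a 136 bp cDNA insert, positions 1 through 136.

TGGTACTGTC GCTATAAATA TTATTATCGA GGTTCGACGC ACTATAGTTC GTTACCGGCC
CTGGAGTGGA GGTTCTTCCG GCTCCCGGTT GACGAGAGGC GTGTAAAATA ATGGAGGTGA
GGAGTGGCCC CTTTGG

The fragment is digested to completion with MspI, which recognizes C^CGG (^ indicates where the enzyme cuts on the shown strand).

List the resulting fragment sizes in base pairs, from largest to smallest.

MspI sites (CCGG) start at positions 55, 78, 85.
MspI cuts after the first base of each site, so after positions 55, 78, 85.
Linear molecule, 3 cuts → 4 fragments:
  1–55 → 55 bp
  56–78 → 23 bp
  79–85 → 7 bp
  86–136 → 51 bp
Sorted largest to smallest: 55, 51, 23, 7 bp.

55, 51, 23, 7 bp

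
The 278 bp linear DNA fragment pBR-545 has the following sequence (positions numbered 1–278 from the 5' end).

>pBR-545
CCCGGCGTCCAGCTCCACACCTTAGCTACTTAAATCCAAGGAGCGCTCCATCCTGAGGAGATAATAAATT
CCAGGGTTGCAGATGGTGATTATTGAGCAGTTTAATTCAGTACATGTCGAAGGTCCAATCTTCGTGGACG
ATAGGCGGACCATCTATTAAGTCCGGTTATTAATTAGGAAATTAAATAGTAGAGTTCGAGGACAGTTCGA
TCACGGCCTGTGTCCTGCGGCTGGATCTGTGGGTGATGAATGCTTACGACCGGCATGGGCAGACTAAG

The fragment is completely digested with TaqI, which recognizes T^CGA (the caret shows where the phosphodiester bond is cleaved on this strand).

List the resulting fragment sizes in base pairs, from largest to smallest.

117, 79, 71, 11 bp

TaqI sites (TCGA) start at positions 117, 196, 207.
TaqI cuts after the first base of each site, so after positions 117, 196, 207.
Linear molecule, 3 cuts → 4 fragments:
  1–117 → 117 bp
  118–196 → 79 bp
  197–207 → 11 bp
  208–278 → 71 bp
Sorted largest to smallest: 117, 79, 71, 11 bp.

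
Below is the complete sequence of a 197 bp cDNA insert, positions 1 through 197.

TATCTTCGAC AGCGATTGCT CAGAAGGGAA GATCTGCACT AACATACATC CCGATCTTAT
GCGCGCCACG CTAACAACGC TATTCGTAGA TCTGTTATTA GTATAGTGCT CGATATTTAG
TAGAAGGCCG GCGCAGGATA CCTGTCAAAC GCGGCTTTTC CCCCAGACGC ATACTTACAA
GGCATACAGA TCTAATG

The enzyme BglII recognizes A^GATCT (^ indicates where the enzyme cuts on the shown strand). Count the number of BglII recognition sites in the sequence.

AGATCT occurs starting at positions 30, 88, 188.
BglII cuts at 3 sites.

3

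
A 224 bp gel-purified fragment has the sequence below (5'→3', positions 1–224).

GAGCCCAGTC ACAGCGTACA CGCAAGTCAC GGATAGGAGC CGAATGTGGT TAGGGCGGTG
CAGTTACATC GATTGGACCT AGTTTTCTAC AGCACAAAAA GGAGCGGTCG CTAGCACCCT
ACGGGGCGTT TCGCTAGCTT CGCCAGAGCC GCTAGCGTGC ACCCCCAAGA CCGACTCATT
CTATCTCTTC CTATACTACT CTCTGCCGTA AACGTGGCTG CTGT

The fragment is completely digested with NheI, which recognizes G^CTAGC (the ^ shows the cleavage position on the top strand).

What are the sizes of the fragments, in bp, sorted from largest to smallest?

NheI sites (GCTAGC) start at positions 110, 133, 151.
NheI cuts after the first base of each site, so after positions 110, 133, 151.
Linear molecule, 3 cuts → 4 fragments:
  1–110 → 110 bp
  111–133 → 23 bp
  134–151 → 18 bp
  152–224 → 73 bp
Sorted largest to smallest: 110, 73, 23, 18 bp.

110, 73, 23, 18 bp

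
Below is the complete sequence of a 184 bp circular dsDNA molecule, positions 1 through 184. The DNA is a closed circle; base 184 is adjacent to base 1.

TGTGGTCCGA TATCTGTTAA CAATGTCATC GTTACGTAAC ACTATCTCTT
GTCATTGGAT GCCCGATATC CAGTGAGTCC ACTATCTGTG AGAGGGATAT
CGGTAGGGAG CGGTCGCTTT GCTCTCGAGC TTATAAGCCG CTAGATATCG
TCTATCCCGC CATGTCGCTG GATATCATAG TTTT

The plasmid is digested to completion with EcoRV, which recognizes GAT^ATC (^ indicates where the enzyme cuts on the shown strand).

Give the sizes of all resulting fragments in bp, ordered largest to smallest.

56, 48, 31, 27, 22 bp

EcoRV sites (GATATC) start at positions 9, 65, 96, 144, 171.
EcoRV cuts after base 3 of each site, so after positions 11, 67, 98, 146, 173.
Circular molecule, 5 cuts → 5 fragments:
  12–67 → 56 bp
  68–98 → 31 bp
  99–146 → 48 bp
  147–173 → 27 bp
  174–184 then 1–11 → 11 + 11 = 22 bp
Sorted largest to smallest: 56, 48, 31, 27, 22 bp.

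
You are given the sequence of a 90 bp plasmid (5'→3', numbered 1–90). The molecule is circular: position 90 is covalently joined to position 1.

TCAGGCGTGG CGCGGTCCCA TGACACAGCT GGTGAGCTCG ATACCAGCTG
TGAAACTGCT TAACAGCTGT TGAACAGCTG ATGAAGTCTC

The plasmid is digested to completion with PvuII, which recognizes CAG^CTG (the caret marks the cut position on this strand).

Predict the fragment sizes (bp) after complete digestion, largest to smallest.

41, 19, 19, 11 bp

PvuII sites (CAGCTG) start at positions 26, 45, 64, 75.
PvuII cuts after base 3 of each site, so after positions 28, 47, 66, 77.
Circular molecule, 4 cuts → 4 fragments:
  29–47 → 19 bp
  48–66 → 19 bp
  67–77 → 11 bp
  78–90 then 1–28 → 13 + 28 = 41 bp
Sorted largest to smallest: 41, 19, 19, 11 bp.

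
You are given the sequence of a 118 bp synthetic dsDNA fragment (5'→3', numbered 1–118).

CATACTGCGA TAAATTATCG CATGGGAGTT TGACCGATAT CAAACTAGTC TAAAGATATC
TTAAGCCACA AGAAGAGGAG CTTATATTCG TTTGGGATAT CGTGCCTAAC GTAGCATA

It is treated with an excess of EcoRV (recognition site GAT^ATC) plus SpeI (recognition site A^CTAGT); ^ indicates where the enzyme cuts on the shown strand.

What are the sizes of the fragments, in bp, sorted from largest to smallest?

EcoRV sites (GATATC) start at positions 36, 55, 96.
EcoRV cuts after base 3 of each site, so after positions 38, 57, 98.
The SpeI site (ACTAGT) starts at position 44.
SpeI cuts after the first base of each site, so after position 44.
Combined cut positions: 38, 44, 57, 98.
Linear molecule, 4 cuts → 5 fragments:
  1–38 → 38 bp
  39–44 → 6 bp
  45–57 → 13 bp
  58–98 → 41 bp
  99–118 → 20 bp
Sorted largest to smallest: 41, 38, 20, 13, 6 bp.

41, 38, 20, 13, 6 bp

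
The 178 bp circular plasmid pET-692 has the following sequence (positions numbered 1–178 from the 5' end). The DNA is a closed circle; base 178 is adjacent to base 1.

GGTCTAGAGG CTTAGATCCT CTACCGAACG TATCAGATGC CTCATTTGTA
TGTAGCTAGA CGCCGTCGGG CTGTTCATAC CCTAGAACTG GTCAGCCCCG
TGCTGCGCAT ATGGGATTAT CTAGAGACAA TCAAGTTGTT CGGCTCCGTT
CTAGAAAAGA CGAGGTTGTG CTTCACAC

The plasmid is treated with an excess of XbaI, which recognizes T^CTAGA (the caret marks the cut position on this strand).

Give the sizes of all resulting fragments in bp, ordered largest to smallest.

117, 31, 30 bp

XbaI sites (TCTAGA) start at positions 3, 120, 150.
XbaI cuts after the first base of each site, so after positions 3, 120, 150.
Circular molecule, 3 cuts → 3 fragments:
  4–120 → 117 bp
  121–150 → 30 bp
  151–178 then 1–3 → 28 + 3 = 31 bp
Sorted largest to smallest: 117, 31, 30 bp.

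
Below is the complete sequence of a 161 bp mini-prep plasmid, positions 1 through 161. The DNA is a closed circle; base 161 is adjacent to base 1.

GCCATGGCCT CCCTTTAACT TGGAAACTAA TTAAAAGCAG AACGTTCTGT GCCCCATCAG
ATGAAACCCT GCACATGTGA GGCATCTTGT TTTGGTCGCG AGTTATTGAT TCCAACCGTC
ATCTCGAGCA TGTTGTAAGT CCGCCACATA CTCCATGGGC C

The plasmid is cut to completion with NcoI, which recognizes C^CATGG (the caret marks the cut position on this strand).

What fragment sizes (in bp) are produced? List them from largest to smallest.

151, 10 bp

NcoI sites (CCATGG) start at positions 2, 153.
NcoI cuts after the first base of each site, so after positions 2, 153.
Circular molecule, 2 cuts → 2 fragments:
  3–153 → 151 bp
  154–161 then 1–2 → 8 + 2 = 10 bp
Sorted largest to smallest: 151, 10 bp.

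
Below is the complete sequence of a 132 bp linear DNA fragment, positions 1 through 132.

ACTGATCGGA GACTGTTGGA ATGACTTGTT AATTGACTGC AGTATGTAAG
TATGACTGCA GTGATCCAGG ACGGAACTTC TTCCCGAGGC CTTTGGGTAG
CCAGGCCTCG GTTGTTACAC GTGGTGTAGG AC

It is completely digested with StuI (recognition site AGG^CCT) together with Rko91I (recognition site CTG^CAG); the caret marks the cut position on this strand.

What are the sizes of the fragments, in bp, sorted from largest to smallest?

StuI sites (AGGCCT) start at positions 87, 103.
StuI cuts after base 3 of each site, so after positions 89, 105.
Rko91I sites (CTGCAG) start at positions 37, 56.
Rko91I cuts after base 3 of each site, so after positions 39, 58.
Combined cut positions: 39, 58, 89, 105.
Linear molecule, 4 cuts → 5 fragments:
  1–39 → 39 bp
  40–58 → 19 bp
  59–89 → 31 bp
  90–105 → 16 bp
  106–132 → 27 bp
Sorted largest to smallest: 39, 31, 27, 19, 16 bp.

39, 31, 27, 19, 16 bp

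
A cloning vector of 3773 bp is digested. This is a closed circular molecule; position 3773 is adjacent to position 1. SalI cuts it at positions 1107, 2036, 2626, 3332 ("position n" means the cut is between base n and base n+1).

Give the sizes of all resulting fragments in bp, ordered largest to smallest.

1548, 929, 706, 590 bp

Circular molecule, 4 cuts → 4 fragments:
  2036 − 1107 = 929 bp
  2626 − 2036 = 590 bp
  3332 − 2626 = 706 bp
  wrap: 3773 − 3332 + 1107 = 1548 bp
Sorted largest to smallest: 1548, 929, 706, 590 bp.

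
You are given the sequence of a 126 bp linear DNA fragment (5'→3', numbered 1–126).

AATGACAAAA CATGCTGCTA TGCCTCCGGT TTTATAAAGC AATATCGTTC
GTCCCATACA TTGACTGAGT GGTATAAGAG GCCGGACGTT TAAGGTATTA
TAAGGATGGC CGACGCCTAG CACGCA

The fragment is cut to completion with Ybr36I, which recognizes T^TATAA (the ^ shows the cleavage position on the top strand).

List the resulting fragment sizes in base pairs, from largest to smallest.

66, 32, 28 bp

Ybr36I sites (TTATAA) start at positions 32, 98.
Ybr36I cuts after the first base of each site, so after positions 32, 98.
Linear molecule, 2 cuts → 3 fragments:
  1–32 → 32 bp
  33–98 → 66 bp
  99–126 → 28 bp
Sorted largest to smallest: 66, 32, 28 bp.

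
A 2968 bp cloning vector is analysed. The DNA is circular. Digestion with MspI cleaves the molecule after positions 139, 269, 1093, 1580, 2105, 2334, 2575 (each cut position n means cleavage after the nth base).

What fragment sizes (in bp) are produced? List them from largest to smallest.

824, 532, 525, 487, 241, 229, 130 bp

Circular molecule, 7 cuts → 7 fragments:
  269 − 139 = 130 bp
  1093 − 269 = 824 bp
  1580 − 1093 = 487 bp
  2105 − 1580 = 525 bp
  2334 − 2105 = 229 bp
  2575 − 2334 = 241 bp
  wrap: 2968 − 2575 + 139 = 532 bp
Sorted largest to smallest: 824, 532, 525, 487, 241, 229, 130 bp.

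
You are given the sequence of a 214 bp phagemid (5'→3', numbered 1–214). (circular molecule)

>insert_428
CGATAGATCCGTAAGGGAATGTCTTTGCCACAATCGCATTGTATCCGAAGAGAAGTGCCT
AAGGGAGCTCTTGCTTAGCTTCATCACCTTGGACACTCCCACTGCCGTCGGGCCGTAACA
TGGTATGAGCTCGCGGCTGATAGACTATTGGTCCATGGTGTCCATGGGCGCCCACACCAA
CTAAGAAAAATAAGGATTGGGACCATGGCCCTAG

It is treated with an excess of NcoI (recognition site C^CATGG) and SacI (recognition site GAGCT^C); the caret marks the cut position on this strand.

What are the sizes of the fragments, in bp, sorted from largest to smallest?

NcoI sites (CCATGG) start at positions 153, 162, 203.
NcoI cuts after the first base of each site, so after positions 153, 162, 203.
SacI sites (GAGCTC) start at positions 65, 127.
SacI cuts after base 5 of each site (before the last base), so after positions 69, 131.
Combined cut positions: 69, 131, 153, 162, 203.
Circular molecule, 5 cuts → 5 fragments:
  70–131 → 62 bp
  132–153 → 22 bp
  154–162 → 9 bp
  163–203 → 41 bp
  204–214 then 1–69 → 11 + 69 = 80 bp
Sorted largest to smallest: 80, 62, 41, 22, 9 bp.

80, 62, 41, 22, 9 bp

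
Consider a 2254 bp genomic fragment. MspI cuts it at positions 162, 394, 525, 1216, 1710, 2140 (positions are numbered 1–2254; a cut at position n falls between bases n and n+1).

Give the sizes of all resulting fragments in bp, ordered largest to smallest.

691, 494, 430, 232, 162, 131, 114 bp

Linear molecule, 6 cuts → 7 fragments:
  162 − 0 = 162 bp
  394 − 162 = 232 bp
  525 − 394 = 131 bp
  1216 − 525 = 691 bp
  1710 − 1216 = 494 bp
  2140 − 1710 = 430 bp
  2254 − 2140 = 114 bp
Sorted largest to smallest: 691, 494, 430, 232, 162, 131, 114 bp.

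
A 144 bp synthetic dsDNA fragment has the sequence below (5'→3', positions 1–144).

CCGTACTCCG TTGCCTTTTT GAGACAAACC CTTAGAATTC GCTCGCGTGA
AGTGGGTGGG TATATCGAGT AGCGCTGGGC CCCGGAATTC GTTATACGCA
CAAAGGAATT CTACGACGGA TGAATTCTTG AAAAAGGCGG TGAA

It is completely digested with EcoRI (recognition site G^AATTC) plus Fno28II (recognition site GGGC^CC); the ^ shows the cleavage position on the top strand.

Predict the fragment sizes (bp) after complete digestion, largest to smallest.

EcoRI sites (GAATTC) start at positions 35, 85, 106, 122.
EcoRI cuts after the first base of each site, so after positions 35, 85, 106, 122.
The Fno28II site (GGGCCC) starts at position 77.
Fno28II cuts after base 4 of each site, so after position 80.
Combined cut positions: 35, 80, 85, 106, 122.
Linear molecule, 5 cuts → 6 fragments:
  1–35 → 35 bp
  36–80 → 45 bp
  81–85 → 5 bp
  86–106 → 21 bp
  107–122 → 16 bp
  123–144 → 22 bp
Sorted largest to smallest: 45, 35, 22, 21, 16, 5 bp.

45, 35, 22, 21, 16, 5 bp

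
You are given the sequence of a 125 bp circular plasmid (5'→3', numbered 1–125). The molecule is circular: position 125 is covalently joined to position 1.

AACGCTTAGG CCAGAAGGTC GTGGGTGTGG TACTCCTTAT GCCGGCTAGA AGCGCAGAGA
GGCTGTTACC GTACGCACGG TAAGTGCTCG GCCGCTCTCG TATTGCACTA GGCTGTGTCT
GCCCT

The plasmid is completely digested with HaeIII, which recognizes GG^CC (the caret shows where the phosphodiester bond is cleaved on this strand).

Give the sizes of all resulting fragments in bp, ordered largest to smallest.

HaeIII sites (GGCC) start at positions 9, 90.
HaeIII cuts after base 2 of each site, so after positions 10, 91.
Circular molecule, 2 cuts → 2 fragments:
  11–91 → 81 bp
  92–125 then 1–10 → 34 + 10 = 44 bp
Sorted largest to smallest: 81, 44 bp.

81, 44 bp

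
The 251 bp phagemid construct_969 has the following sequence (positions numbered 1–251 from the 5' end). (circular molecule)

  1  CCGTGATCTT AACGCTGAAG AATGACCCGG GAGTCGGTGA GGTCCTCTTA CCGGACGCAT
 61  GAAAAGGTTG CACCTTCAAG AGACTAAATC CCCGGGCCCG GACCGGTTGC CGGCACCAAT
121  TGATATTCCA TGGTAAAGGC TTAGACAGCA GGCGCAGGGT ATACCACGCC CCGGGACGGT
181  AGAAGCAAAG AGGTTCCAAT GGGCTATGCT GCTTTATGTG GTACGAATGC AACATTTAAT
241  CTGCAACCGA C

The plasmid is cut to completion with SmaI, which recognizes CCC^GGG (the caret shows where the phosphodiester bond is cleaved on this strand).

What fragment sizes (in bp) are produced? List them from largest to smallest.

107, 79, 65 bp

SmaI sites (CCCGGG) start at positions 26, 91, 170.
SmaI cuts after base 3 of each site, so after positions 28, 93, 172.
Circular molecule, 3 cuts → 3 fragments:
  29–93 → 65 bp
  94–172 → 79 bp
  173–251 then 1–28 → 79 + 28 = 107 bp
Sorted largest to smallest: 107, 79, 65 bp.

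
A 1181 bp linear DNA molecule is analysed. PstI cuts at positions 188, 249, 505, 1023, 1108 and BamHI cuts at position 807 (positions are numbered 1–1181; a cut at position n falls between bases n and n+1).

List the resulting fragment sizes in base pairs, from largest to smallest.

Combined cut positions (sorted): 188, 249, 505, 807, 1023, 1108.
Linear molecule, 6 cuts → 7 fragments:
  188 − 0 = 188 bp
  249 − 188 = 61 bp
  505 − 249 = 256 bp
  807 − 505 = 302 bp
  1023 − 807 = 216 bp
  1108 − 1023 = 85 bp
  1181 − 1108 = 73 bp
Sorted largest to smallest: 302, 256, 216, 188, 85, 73, 61 bp.

302, 256, 216, 188, 85, 73, 61 bp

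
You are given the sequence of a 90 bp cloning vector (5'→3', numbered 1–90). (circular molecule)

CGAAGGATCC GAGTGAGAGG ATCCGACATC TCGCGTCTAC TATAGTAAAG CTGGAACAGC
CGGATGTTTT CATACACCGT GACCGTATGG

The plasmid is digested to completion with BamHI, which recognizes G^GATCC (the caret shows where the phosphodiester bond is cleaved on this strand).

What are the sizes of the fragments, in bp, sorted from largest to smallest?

76, 14 bp

BamHI sites (GGATCC) start at positions 5, 19.
BamHI cuts after the first base of each site, so after positions 5, 19.
Circular molecule, 2 cuts → 2 fragments:
  6–19 → 14 bp
  20–90 then 1–5 → 71 + 5 = 76 bp
Sorted largest to smallest: 76, 14 bp.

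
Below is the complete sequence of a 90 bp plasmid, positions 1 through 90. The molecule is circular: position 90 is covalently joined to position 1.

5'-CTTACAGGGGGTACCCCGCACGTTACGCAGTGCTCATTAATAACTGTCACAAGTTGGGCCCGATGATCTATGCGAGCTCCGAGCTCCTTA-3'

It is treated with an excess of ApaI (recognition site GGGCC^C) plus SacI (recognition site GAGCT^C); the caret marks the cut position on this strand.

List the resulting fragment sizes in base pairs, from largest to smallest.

65, 18, 7 bp

The ApaI site (GGGCCC) starts at position 56.
ApaI cuts after base 5 of each site (before the last base), so after position 60.
SacI sites (GAGCTC) start at positions 74, 81.
SacI cuts after base 5 of each site (before the last base), so after positions 78, 85.
Combined cut positions: 60, 78, 85.
Circular molecule, 3 cuts → 3 fragments:
  61–78 → 18 bp
  79–85 → 7 bp
  86–90 then 1–60 → 5 + 60 = 65 bp
Sorted largest to smallest: 65, 18, 7 bp.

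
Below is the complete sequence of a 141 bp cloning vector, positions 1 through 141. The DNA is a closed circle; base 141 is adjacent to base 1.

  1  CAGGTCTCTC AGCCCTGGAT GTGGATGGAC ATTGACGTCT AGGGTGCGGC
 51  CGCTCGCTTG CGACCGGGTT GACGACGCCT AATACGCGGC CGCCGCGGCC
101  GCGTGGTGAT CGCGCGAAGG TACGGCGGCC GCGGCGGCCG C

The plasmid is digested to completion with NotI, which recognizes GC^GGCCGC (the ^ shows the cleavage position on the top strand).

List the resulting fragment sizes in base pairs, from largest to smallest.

NotI sites (GCGGCCGC) start at positions 46, 86, 95, 125, 134.
NotI cuts after base 2 of each site, so after positions 47, 87, 96, 126, 135.
Circular molecule, 5 cuts → 5 fragments:
  48–87 → 40 bp
  88–96 → 9 bp
  97–126 → 30 bp
  127–135 → 9 bp
  136–141 then 1–47 → 6 + 47 = 53 bp
Sorted largest to smallest: 53, 40, 30, 9, 9 bp.

53, 40, 30, 9, 9 bp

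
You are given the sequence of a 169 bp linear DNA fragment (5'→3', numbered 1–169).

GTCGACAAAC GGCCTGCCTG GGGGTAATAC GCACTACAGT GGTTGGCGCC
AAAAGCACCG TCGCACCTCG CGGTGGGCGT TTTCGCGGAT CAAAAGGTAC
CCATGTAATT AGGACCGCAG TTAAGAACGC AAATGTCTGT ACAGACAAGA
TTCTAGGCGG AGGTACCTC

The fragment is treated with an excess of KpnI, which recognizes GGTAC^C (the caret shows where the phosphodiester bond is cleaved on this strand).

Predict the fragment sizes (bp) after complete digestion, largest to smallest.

KpnI sites (GGTACC) start at positions 96, 162.
KpnI cuts after base 5 of each site (before the last base), so after positions 100, 166.
Linear molecule, 2 cuts → 3 fragments:
  1–100 → 100 bp
  101–166 → 66 bp
  167–169 → 3 bp
Sorted largest to smallest: 100, 66, 3 bp.

100, 66, 3 bp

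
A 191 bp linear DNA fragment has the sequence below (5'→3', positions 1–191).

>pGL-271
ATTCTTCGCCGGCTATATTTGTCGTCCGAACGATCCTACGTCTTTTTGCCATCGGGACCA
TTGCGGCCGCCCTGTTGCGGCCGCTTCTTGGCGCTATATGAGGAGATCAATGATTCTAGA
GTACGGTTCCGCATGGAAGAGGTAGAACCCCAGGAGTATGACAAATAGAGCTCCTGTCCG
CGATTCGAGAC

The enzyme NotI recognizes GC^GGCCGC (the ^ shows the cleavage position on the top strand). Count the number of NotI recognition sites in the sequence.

2

GCGGCCGC occurs starting at positions 63, 77.
NotI cuts at 2 sites.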